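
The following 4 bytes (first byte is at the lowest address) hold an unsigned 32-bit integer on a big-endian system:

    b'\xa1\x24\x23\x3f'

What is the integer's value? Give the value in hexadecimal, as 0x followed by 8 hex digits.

Big-endian stores the most-significant byte at the lowest address.
The bytes are already most-significant first: 0xA124233F.

0xA124233F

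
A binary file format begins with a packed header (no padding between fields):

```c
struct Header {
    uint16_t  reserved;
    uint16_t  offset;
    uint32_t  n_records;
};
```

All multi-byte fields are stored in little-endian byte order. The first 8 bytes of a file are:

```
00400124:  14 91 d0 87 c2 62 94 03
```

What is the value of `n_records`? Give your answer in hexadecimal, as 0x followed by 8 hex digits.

`n_records` follows `reserved` (2 B), `offset` (2 B), so it starts at offset 2 + 2 = 4 and occupies 4 bytes.
Bytes at offsets 4..7: C2 62 94 03.
In little-endian order the low byte comes first in memory.
Reassemble most-significant byte first: 03 94 62 C2 → 0x039462C2.

0x039462C2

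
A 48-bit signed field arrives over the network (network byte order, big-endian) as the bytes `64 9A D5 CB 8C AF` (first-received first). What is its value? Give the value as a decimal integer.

110616174628015

In big-endian order the high byte comes first in memory.
The bytes are already most-significant first: 0x649AD5CB8CAF.
0x649AD5CB8CAF = 110616174628015.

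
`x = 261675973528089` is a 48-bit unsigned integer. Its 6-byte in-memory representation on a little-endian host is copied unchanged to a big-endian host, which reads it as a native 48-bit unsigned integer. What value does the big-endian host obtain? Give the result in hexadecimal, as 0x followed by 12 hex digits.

0x19CA722FFEED

261675973528089 in 48-bit hexadecimal is 0xEDFE2F72CA19.
Stored little-endian, the bytes at ascending addresses are 19 CA 72 2F FE ED.
Read back as big-endian, the last byte is least significant, giving 0x19CA722FFEED.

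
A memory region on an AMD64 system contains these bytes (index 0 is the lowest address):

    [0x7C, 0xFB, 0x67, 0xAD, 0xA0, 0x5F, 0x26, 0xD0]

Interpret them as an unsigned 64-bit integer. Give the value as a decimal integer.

Little-endian: lowest address holds the least-significant byte.
Reassemble most-significant byte first: D0 26 5F A0 AD 67 FB 7C → 0xD0265FA0AD67FB7C.
0xD0265FA0AD67FB7C = 14998780752712694652.

14998780752712694652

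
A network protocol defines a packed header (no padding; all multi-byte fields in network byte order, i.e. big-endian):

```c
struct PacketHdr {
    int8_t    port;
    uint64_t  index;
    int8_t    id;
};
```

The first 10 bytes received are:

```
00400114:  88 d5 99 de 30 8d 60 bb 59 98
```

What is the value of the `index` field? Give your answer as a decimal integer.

`index` follows `port` (1 byte), so it starts at byte offset 1 and occupies 8 bytes.
Bytes at offsets 1..8: D5 99 DE 30 8D 60 BB 59.
In big-endian order the high byte comes first in memory.
The bytes are already most-significant first: 0xD599DE308D60BB59.
0xD599DE308D60BB59 = 15391577501627104089.

15391577501627104089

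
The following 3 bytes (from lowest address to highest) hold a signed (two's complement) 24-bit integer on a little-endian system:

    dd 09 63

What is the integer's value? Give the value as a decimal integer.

In little-endian order the low byte comes first in memory.
Reassemble most-significant byte first: 63 09 DD → 0x6309DD.
0x6309DD = 6490589.

6490589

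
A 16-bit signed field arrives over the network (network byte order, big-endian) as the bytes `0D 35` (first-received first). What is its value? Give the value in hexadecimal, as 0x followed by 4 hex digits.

0x0D35

Big-endian: lowest address holds the most-significant byte.
The bytes are already most-significant first: 0x0D35.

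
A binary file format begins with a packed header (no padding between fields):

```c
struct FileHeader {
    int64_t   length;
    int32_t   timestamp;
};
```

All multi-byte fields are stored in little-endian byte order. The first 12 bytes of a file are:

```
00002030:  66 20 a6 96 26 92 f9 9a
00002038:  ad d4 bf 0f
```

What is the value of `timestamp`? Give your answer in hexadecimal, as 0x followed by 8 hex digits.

0x0FBFD4AD

`timestamp` follows `length` (8 bytes), so it starts at byte offset 8 and occupies 4 bytes.
Bytes at offsets 8..11: AD D4 BF 0F.
Little-endian stores the least-significant byte at the lowest address.
Reassemble most-significant byte first: 0F BF D4 AD → 0x0FBFD4AD.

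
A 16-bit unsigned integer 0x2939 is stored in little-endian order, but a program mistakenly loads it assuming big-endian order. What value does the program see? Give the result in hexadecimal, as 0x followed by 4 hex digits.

0x3929

Stored little-endian, the bytes at ascending addresses are 39 29.
Read back as big-endian, the last byte is least significant, giving 0x3929.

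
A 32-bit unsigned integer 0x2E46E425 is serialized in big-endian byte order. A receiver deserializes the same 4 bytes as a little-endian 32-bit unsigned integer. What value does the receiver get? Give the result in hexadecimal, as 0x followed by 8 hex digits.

0x25E4462E

Stored big-endian, the bytes at ascending addresses are 2E 46 E4 25.
Read back as little-endian, the first byte is least significant, giving 0x25E4462E.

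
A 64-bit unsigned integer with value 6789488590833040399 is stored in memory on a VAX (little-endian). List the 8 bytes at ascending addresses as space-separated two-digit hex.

0F BC 2B AF E6 1B 39 5E

6789488590833040399 in hexadecimal, padded to 64 bits, is 0x5E391BE6AF2BBC0F.
Split into bytes (most-significant first): 5E 39 1B E6 AF 2B BC 0F.
Little-endian: lowest address holds the least-significant byte.
So at ascending addresses the bytes are 0F BC 2B AF E6 1B 39 5E.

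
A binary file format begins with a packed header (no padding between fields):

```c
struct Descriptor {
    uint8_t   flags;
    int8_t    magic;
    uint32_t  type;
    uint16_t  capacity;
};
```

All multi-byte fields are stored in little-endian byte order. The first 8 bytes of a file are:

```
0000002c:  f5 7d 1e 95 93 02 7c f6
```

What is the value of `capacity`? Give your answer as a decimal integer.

`capacity` follows `flags` (1 B), `magic` (1 B), `type` (4 B), so it starts at offset 1 + 1 + 4 = 6 and occupies 2 bytes.
Bytes at offsets 6..7: 7C F6.
In little-endian order the low byte comes first in memory.
Reassemble most-significant byte first: F6 7C → 0xF67C.
0xF67C = 63100.

63100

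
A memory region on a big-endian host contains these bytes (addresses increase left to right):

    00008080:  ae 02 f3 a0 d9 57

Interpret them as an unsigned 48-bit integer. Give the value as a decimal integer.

In big-endian order the high byte comes first in memory.
The bytes are already most-significant first: 0xAE02F3A0D957.
0xAE02F3A0D957 = 191327700572503.

191327700572503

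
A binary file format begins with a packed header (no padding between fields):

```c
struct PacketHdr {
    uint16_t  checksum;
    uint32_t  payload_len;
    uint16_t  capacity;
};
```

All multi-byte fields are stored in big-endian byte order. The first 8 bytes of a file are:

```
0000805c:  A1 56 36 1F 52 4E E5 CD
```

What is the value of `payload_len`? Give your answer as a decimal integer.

908022350

`payload_len` follows `checksum` (2 bytes), so it starts at byte offset 2 and occupies 4 bytes.
Bytes at offsets 2..5: 36 1F 52 4E.
Big-endian: lowest address holds the most-significant byte.
The bytes are already most-significant first: 0x361F524E.
0x361F524E = 908022350.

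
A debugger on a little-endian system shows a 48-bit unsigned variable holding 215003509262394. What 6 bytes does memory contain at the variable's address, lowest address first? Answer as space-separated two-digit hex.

3A 88 CB 67 8B C3

215003509262394 in hexadecimal, padded to 48 bits, is 0xC38B67CB883A.
Split into bytes (most-significant first): C3 8B 67 CB 88 3A.
In little-endian order the low byte comes first in memory.
So at ascending addresses the bytes are 3A 88 CB 67 8B C3.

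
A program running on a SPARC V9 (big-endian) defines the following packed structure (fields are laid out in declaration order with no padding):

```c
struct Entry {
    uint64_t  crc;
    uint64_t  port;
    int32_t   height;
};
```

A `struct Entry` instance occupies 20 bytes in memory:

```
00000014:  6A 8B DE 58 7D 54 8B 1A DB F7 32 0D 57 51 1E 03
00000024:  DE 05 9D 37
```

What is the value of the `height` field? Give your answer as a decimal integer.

`height` follows `crc` (8 B), `port` (8 B), so it starts at offset 8 + 8 = 16 and occupies 4 bytes.
Bytes at offsets 16..19: DE 05 9D 37.
Big-endian stores the most-significant byte at the lowest address.
The bytes are already most-significant first: 0xDE059D37.
Top bit is set, so as a signed 32-bit value this is 0xDE059D37 − 2^32 = -570057417.

-570057417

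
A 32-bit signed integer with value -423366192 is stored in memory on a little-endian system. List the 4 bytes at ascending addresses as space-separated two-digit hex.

Two's complement of -423366192 in 32 bits: 423366192 = 0x193C0E30; invert → 0xE6C3F1CF; add 1 → 0xE6C3F1D0.
Split into bytes (most-significant first): E6 C3 F1 D0.
Little-endian: lowest address holds the least-significant byte.
So at ascending addresses the bytes are D0 F1 C3 E6.

D0 F1 C3 E6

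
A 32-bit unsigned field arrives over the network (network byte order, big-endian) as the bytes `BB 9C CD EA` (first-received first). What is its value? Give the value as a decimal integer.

3147615722

Big-endian: lowest address holds the most-significant byte.
The bytes are already most-significant first: 0xBB9CCDEA.
0xBB9CCDEA = 3147615722.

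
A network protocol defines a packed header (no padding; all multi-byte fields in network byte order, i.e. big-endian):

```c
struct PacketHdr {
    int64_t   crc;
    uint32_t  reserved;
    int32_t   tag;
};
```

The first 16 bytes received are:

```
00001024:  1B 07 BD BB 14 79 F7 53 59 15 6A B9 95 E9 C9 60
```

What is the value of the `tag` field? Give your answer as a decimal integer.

`tag` follows `crc` (8 B), `reserved` (4 B), so it starts at offset 8 + 4 = 12 and occupies 4 bytes.
Bytes at offsets 12..15: 95 E9 C9 60.
Big-endian: lowest address holds the most-significant byte.
The bytes are already most-significant first: 0x95E9C960.
Top bit is set, so as a signed 32-bit value this is 0x95E9C960 − 2^32 = -1779840672.

-1779840672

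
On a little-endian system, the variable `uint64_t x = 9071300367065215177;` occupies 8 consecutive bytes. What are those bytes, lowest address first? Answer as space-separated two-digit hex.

C9 F0 CA 3D 9F BB E3 7D

9071300367065215177 in hexadecimal, padded to 64 bits, is 0x7DE3BB9F3DCAF0C9.
Split into bytes (most-significant first): 7D E3 BB 9F 3D CA F0 C9.
Little-endian stores the least-significant byte at the lowest address.
So at ascending addresses the bytes are C9 F0 CA 3D 9F BB E3 7D.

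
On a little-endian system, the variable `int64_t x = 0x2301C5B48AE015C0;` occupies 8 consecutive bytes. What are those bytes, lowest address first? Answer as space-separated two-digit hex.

Split into bytes (most-significant first): 23 01 C5 B4 8A E0 15 C0.
Little-endian stores the least-significant byte at the lowest address.
So at ascending addresses the bytes are C0 15 E0 8A B4 C5 01 23.

C0 15 E0 8A B4 C5 01 23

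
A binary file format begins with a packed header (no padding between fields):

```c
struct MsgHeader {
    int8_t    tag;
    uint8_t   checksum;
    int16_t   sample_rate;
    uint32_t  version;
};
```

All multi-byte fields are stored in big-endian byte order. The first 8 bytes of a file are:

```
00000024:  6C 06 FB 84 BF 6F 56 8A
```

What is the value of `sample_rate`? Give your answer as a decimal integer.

`sample_rate` follows `tag` (1 B), `checksum` (1 B), so it starts at offset 1 + 1 = 2 and occupies 2 bytes.
Bytes at offsets 2..3: FB 84.
Big-endian: lowest address holds the most-significant byte.
The bytes are already most-significant first: 0xFB84.
Top bit is set, so as a signed 16-bit value this is 0xFB84 − 2^16 = -1148.

-1148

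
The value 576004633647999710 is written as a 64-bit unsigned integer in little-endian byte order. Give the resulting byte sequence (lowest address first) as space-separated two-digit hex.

576004633647999710 in hexadecimal, padded to 64 bits, is 0x07FE612999916ADE.
Split into bytes (most-significant first): 07 FE 61 29 99 91 6A DE.
In little-endian order the low byte comes first in memory.
So at ascending addresses the bytes are DE 6A 91 99 29 61 FE 07.

DE 6A 91 99 29 61 FE 07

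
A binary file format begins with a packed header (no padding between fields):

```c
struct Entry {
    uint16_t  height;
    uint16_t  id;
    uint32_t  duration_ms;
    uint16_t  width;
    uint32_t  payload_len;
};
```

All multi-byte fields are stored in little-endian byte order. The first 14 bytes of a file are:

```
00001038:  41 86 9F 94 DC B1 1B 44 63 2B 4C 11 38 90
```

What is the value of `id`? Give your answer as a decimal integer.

`id` follows `height` (2 bytes), so it starts at byte offset 2 and occupies 2 bytes.
Bytes at offsets 2..3: 9F 94.
Little-endian stores the least-significant byte at the lowest address.
Reassemble most-significant byte first: 94 9F → 0x949F.
0x949F = 38047.

38047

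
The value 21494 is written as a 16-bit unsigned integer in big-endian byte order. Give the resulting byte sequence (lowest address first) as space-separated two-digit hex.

53 F6

21494 in hexadecimal, padded to 16 bits, is 0x53F6.
Split into bytes (most-significant first): 53 F6.
Big-endian: lowest address holds the most-significant byte.
So the memory order matches the most-significant-first order: 53 F6.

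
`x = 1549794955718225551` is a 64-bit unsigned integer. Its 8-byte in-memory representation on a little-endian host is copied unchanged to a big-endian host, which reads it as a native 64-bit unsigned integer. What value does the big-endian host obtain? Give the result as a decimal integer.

10371304036312449301

1549794955718225551 in 64-bit hexadecimal is 0x1581FA4D1246EE8F.
Stored little-endian, the bytes at ascending addresses are 8F EE 46 12 4D FA 81 15.
Read back as big-endian, the last byte is least significant, giving 0x8FEE46124DFA8115.
0x8FEE46124DFA8115 = 10371304036312449301.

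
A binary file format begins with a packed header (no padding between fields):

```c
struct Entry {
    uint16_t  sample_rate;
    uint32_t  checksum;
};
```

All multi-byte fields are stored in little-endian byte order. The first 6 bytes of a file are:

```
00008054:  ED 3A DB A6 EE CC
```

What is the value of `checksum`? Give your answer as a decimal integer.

3438192347

`checksum` follows `sample_rate` (2 bytes), so it starts at byte offset 2 and occupies 4 bytes.
Bytes at offsets 2..5: DB A6 EE CC.
In little-endian order the low byte comes first in memory.
Reassemble most-significant byte first: CC EE A6 DB → 0xCCEEA6DB.
0xCCEEA6DB = 3438192347.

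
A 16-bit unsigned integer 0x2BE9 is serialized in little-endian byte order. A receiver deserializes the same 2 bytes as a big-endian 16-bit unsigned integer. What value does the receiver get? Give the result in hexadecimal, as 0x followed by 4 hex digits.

0xE92B

Stored little-endian, the bytes at ascending addresses are E9 2B.
Read back as big-endian, the last byte is least significant, giving 0xE92B.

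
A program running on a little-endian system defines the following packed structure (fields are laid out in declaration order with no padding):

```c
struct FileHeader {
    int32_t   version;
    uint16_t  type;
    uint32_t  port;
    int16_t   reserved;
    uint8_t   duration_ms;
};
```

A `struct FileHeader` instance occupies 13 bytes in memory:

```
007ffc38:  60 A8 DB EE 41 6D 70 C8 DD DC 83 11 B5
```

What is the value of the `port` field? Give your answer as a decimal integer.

3705522288

`port` follows `version` (4 B), `type` (2 B), so it starts at offset 4 + 2 = 6 and occupies 4 bytes.
Bytes at offsets 6..9: 70 C8 DD DC.
Little-endian stores the least-significant byte at the lowest address.
Reassemble most-significant byte first: DC DD C8 70 → 0xDCDDC870.
0xDCDDC870 = 3705522288.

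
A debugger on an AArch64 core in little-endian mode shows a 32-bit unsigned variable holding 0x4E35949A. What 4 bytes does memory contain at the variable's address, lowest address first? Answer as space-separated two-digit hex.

Split into bytes (most-significant first): 4E 35 94 9A.
Little-endian: lowest address holds the least-significant byte.
So at ascending addresses the bytes are 9A 94 35 4E.

9A 94 35 4E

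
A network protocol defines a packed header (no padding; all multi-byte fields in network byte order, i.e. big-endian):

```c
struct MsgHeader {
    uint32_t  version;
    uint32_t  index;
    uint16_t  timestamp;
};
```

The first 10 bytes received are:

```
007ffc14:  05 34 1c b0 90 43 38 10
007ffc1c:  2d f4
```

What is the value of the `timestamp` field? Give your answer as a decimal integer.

`timestamp` follows `version` (4 B), `index` (4 B), so it starts at offset 4 + 4 = 8 and occupies 2 bytes.
Bytes at offsets 8..9: 2D F4.
Big-endian stores the most-significant byte at the lowest address.
The bytes are already most-significant first: 0x2DF4.
0x2DF4 = 11764.

11764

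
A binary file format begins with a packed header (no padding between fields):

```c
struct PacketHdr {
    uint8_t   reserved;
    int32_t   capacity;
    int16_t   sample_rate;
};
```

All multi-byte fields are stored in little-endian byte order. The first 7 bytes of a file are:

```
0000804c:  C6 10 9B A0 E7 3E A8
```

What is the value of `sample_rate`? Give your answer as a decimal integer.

`sample_rate` follows `reserved` (1 B), `capacity` (4 B), so it starts at offset 1 + 4 = 5 and occupies 2 bytes.
Bytes at offsets 5..6: 3E A8.
In little-endian order the low byte comes first in memory.
Reassemble most-significant byte first: A8 3E → 0xA83E.
Top bit is set, so as a signed 16-bit value this is 0xA83E − 2^16 = -22466.

-22466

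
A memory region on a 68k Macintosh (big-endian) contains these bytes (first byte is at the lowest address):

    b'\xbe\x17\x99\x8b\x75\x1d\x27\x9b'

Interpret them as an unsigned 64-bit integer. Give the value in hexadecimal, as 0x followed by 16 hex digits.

0xBE17998B751D279B

Big-endian stores the most-significant byte at the lowest address.
The bytes are already most-significant first: 0xBE17998B751D279B.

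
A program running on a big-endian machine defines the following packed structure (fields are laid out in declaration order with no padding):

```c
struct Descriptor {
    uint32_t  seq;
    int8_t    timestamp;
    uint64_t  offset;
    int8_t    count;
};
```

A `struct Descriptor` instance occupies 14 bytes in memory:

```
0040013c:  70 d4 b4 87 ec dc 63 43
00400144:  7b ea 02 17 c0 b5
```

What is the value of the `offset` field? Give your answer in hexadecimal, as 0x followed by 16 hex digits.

0xDC63437BEA0217C0

`offset` follows `seq` (4 B), `timestamp` (1 B), so it starts at offset 4 + 1 = 5 and occupies 8 bytes.
Bytes at offsets 5..12: DC 63 43 7B EA 02 17 C0.
Big-endian: lowest address holds the most-significant byte.
The bytes are already most-significant first: 0xDC63437BEA0217C0.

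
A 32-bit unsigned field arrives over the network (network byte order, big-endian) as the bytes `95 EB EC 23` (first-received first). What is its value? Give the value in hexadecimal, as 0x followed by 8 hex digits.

In big-endian order the high byte comes first in memory.
The bytes are already most-significant first: 0x95EBEC23.

0x95EBEC23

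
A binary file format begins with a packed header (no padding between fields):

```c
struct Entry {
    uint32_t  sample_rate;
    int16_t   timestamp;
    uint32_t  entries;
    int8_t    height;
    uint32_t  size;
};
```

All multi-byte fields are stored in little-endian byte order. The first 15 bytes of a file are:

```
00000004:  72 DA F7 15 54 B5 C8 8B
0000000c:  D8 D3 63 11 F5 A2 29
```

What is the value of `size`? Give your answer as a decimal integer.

698545425

`size` follows `sample_rate` (4 B), `timestamp` (2 B), `entries` (4 B), `height` (1 B), so it starts at offset 4 + 2 + 4 + 1 = 11 and occupies 4 bytes.
Bytes at offsets 11..14: 11 F5 A2 29.
In little-endian order the low byte comes first in memory.
Reassemble most-significant byte first: 29 A2 F5 11 → 0x29A2F511.
0x29A2F511 = 698545425.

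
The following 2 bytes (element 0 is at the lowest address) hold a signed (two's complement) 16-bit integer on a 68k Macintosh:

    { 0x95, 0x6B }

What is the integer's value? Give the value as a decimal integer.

-27285

In big-endian order the high byte comes first in memory.
The bytes are already most-significant first: 0x956B.
Top bit is set, so as a signed 16-bit value this is 0x956B − 2^16 = -27285.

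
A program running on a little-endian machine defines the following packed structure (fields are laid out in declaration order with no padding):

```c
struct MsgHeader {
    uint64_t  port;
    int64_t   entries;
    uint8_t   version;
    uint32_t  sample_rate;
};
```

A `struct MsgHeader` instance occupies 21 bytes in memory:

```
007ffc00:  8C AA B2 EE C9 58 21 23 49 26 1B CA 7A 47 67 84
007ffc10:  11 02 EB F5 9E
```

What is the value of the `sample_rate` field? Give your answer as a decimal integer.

2666916610

`sample_rate` follows `port` (8 B), `entries` (8 B), `version` (1 B), so it starts at offset 8 + 8 + 1 = 17 and occupies 4 bytes.
Bytes at offsets 17..20: 02 EB F5 9E.
Little-endian stores the least-significant byte at the lowest address.
Reassemble most-significant byte first: 9E F5 EB 02 → 0x9EF5EB02.
0x9EF5EB02 = 2666916610.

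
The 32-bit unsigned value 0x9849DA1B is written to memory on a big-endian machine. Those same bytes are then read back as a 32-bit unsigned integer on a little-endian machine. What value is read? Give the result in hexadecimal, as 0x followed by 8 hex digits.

Stored big-endian, the bytes at ascending addresses are 98 49 DA 1B.
Read back as little-endian, the first byte is least significant, giving 0x1BDA4998.

0x1BDA4998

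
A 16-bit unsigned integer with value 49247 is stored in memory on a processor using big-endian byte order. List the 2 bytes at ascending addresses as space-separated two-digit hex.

49247 in hexadecimal, padded to 16 bits, is 0xC05F.
Split into bytes (most-significant first): C0 5F.
Big-endian: lowest address holds the most-significant byte.
So the memory order matches the most-significant-first order: C0 5F.

C0 5F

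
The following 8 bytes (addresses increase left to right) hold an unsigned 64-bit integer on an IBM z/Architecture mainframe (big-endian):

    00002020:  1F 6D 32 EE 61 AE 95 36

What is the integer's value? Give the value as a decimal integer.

2264522187059664182

Big-endian stores the most-significant byte at the lowest address.
The bytes are already most-significant first: 0x1F6D32EE61AE9536.
0x1F6D32EE61AE9536 = 2264522187059664182.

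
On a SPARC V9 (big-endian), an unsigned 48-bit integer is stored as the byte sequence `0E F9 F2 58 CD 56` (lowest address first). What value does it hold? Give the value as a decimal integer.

16466675551574

Big-endian stores the most-significant byte at the lowest address.
The bytes are already most-significant first: 0x0EF9F258CD56.
0x0EF9F258CD56 = 16466675551574.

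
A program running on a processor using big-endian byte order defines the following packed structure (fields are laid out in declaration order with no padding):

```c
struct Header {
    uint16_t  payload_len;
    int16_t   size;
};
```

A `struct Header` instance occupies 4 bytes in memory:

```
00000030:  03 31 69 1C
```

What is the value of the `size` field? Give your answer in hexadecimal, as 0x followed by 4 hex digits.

0x691C

`size` follows `payload_len` (2 bytes), so it starts at byte offset 2 and occupies 2 bytes.
Bytes at offsets 2..3: 69 1C.
Big-endian: lowest address holds the most-significant byte.
The bytes are already most-significant first: 0x691C.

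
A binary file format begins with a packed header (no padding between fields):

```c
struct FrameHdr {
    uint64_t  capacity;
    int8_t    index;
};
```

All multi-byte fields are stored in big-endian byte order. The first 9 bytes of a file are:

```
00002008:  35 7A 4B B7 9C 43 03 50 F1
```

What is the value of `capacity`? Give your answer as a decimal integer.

`capacity` is the first field, at byte offset 0, occupying 8 bytes.
Bytes at offsets 0..7: 35 7A 4B B7 9C 43 03 50.
In big-endian order the high byte comes first in memory.
The bytes are already most-significant first: 0x357A4BB79C430350.
0x357A4BB79C430350 = 3853475683141616464.

3853475683141616464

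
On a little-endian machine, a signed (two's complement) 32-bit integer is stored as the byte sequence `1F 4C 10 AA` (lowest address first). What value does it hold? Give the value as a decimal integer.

Little-endian: lowest address holds the least-significant byte.
Reassemble most-significant byte first: AA 10 4C 1F → 0xAA104C1F.
Top bit is set, so as a signed 32-bit value this is 0xAA104C1F − 2^32 = -1441772513.

-1441772513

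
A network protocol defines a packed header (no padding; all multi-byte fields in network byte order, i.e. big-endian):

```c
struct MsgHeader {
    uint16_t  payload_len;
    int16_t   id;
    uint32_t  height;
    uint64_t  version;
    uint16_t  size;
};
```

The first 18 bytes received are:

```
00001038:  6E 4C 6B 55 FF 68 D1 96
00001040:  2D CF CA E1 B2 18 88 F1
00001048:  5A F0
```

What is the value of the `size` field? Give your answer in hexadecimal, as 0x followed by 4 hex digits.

`size` follows `payload_len` (2 B), `id` (2 B), `height` (4 B), `version` (8 B), so it starts at offset 2 + 2 + 4 + 8 = 16 and occupies 2 bytes.
Bytes at offsets 16..17: 5A F0.
Big-endian stores the most-significant byte at the lowest address.
The bytes are already most-significant first: 0x5AF0.

0x5AF0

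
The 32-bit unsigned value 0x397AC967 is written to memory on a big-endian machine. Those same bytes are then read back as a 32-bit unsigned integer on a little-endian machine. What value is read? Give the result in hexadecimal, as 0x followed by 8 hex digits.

0x67C97A39

Stored big-endian, the bytes at ascending addresses are 39 7A C9 67.
Read back as little-endian, the first byte is least significant, giving 0x67C97A39.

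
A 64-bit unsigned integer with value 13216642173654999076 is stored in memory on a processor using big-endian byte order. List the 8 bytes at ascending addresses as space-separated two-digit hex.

B7 6A F2 08 3C 27 20 24

13216642173654999076 in hexadecimal, padded to 64 bits, is 0xB76AF2083C272024.
Split into bytes (most-significant first): B7 6A F2 08 3C 27 20 24.
Big-endian: lowest address holds the most-significant byte.
So the memory order matches the most-significant-first order: B7 6A F2 08 3C 27 20 24.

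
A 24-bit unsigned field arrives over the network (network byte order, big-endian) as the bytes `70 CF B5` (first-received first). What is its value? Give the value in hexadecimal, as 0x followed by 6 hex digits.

Big-endian stores the most-significant byte at the lowest address.
The bytes are already most-significant first: 0x70CFB5.

0x70CFB5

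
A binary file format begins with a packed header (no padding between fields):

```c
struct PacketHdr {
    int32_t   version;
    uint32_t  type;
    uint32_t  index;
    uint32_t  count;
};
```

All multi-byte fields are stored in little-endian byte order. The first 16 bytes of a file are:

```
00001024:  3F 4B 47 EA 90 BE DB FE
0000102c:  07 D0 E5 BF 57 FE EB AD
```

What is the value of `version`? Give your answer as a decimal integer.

`version` is the first field, at byte offset 0, occupying 4 bytes.
Bytes at offsets 0..3: 3F 4B 47 EA.
Little-endian stores the least-significant byte at the lowest address.
Reassemble most-significant byte first: EA 47 4B 3F → 0xEA474B3F.
Top bit is set, so as a signed 32-bit value this is 0xEA474B3F − 2^32 = -364426433.

-364426433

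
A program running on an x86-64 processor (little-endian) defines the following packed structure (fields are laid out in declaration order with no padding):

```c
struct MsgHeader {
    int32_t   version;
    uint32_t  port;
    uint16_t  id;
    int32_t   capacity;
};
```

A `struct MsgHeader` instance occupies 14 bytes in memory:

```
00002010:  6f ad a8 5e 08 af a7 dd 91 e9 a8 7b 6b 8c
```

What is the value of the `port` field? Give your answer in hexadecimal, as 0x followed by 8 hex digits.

0xDDA7AF08

`port` follows `version` (4 bytes), so it starts at byte offset 4 and occupies 4 bytes.
Bytes at offsets 4..7: 08 AF A7 DD.
Little-endian stores the least-significant byte at the lowest address.
Reassemble most-significant byte first: DD A7 AF 08 → 0xDDA7AF08.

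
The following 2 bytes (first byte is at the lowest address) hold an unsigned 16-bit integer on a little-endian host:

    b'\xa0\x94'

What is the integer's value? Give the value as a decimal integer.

Little-endian: lowest address holds the least-significant byte.
Reassemble most-significant byte first: 94 A0 → 0x94A0.
0x94A0 = 38048.

38048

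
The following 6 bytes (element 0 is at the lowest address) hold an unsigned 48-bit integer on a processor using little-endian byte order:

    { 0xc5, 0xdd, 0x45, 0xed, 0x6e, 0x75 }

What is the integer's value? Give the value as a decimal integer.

129119287631301

Little-endian: lowest address holds the least-significant byte.
Reassemble most-significant byte first: 75 6E ED 45 DD C5 → 0x756EED45DDC5.
0x756EED45DDC5 = 129119287631301.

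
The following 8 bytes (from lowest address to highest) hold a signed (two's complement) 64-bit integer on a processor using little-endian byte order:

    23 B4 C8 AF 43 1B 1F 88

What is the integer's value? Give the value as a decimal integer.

Little-endian stores the least-significant byte at the lowest address.
Reassemble most-significant byte first: 88 1F 1B 43 AF C8 B4 23 → 0x881F1B43AFC8B423.
Top bit is set, so as a signed 64-bit value this is 0x881F1B43AFC8B423 − 2^64 = -8638155582747397085.

-8638155582747397085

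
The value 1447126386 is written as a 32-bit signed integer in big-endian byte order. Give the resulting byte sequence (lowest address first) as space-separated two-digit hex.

1447126386 in hexadecimal, padded to 32 bits, is 0x56416572.
Split into bytes (most-significant first): 56 41 65 72.
Big-endian: lowest address holds the most-significant byte.
So the memory order matches the most-significant-first order: 56 41 65 72.

56 41 65 72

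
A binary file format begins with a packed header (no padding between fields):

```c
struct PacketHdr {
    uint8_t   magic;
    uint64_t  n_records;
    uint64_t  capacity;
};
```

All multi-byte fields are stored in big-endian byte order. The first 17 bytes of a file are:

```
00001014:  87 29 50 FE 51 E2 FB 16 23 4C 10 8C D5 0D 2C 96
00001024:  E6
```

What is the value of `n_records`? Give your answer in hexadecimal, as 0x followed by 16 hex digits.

`n_records` follows `magic` (1 byte), so it starts at byte offset 1 and occupies 8 bytes.
Bytes at offsets 1..8: 29 50 FE 51 E2 FB 16 23.
Big-endian stores the most-significant byte at the lowest address.
The bytes are already most-significant first: 0x2950FE51E2FB1623.

0x2950FE51E2FB1623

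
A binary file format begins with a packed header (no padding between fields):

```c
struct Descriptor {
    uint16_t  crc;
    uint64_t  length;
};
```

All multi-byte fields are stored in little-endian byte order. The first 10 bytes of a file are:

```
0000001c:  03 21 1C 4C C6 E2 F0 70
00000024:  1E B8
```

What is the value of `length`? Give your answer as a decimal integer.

`length` follows `crc` (2 bytes), so it starts at byte offset 2 and occupies 8 bytes.
Bytes at offsets 2..9: 1C 4C C6 E2 F0 70 1E B8.
Little-endian stores the least-significant byte at the lowest address.
Reassemble most-significant byte first: B8 1E 70 F0 E2 C6 4C 1C → 0xB81E70F0E2C64C1C.
0xB81E70F0E2C64C1C = 13267165732179168284.

13267165732179168284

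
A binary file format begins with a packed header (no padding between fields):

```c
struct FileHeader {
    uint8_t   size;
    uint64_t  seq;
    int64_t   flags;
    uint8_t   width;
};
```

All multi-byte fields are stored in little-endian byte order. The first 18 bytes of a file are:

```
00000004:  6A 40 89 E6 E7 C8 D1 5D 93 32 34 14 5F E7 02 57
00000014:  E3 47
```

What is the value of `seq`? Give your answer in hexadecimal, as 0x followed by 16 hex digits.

0x935DD1C8E7E68940

`seq` follows `size` (1 byte), so it starts at byte offset 1 and occupies 8 bytes.
Bytes at offsets 1..8: 40 89 E6 E7 C8 D1 5D 93.
Little-endian stores the least-significant byte at the lowest address.
Reassemble most-significant byte first: 93 5D D1 C8 E7 E6 89 40 → 0x935DD1C8E7E68940.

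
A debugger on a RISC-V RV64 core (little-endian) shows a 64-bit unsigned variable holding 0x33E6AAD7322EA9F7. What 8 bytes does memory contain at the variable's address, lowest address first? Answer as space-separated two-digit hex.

Split into bytes (most-significant first): 33 E6 AA D7 32 2E A9 F7.
Little-endian stores the least-significant byte at the lowest address.
So at ascending addresses the bytes are F7 A9 2E 32 D7 AA E6 33.

F7 A9 2E 32 D7 AA E6 33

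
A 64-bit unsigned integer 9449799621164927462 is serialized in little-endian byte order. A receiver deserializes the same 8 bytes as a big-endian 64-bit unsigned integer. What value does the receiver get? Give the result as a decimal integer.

9449799621164927462 in 64-bit hexadecimal is 0x83246EB0322809E6.
Stored little-endian, the bytes at ascending addresses are E6 09 28 32 B0 6E 24 83.
Read back as big-endian, the last byte is least significant, giving 0xE6092832B06E2483.
0xE6092832B06E2483 = 16575824101687305347.

16575824101687305347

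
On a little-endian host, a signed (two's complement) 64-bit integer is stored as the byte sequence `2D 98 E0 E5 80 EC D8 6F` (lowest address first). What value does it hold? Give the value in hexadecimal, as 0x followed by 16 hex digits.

In little-endian order the low byte comes first in memory.
Reassemble most-significant byte first: 6F D8 EC 80 E5 E0 98 2D → 0x6FD8EC80E5E0982D.

0x6FD8EC80E5E0982D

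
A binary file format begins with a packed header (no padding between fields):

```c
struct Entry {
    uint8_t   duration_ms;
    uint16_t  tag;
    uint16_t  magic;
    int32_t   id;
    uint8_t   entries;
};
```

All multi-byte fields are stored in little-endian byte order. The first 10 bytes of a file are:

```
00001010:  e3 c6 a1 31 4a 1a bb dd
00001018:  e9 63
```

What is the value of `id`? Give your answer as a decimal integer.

`id` follows `duration_ms` (1 B), `tag` (2 B), `magic` (2 B), so it starts at offset 1 + 2 + 2 = 5 and occupies 4 bytes.
Bytes at offsets 5..8: 1A BB DD E9.
In little-endian order the low byte comes first in memory.
Reassemble most-significant byte first: E9 DD BB 1A → 0xE9DDBB1A.
Top bit is set, so as a signed 32-bit value this is 0xE9DDBB1A − 2^32 = -371344614.

-371344614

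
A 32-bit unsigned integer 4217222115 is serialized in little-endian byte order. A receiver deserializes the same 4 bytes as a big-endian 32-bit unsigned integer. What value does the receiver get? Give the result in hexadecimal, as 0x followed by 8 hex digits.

0xE3B35DFB

4217222115 in 32-bit hexadecimal is 0xFB5DB3E3.
Stored little-endian, the bytes at ascending addresses are E3 B3 5D FB.
Read back as big-endian, the last byte is least significant, giving 0xE3B35DFB.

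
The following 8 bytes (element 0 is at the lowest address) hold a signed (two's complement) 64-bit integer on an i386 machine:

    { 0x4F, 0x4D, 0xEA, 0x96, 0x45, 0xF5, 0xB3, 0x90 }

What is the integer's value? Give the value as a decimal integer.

-8019796832183235249

Little-endian: lowest address holds the least-significant byte.
Reassemble most-significant byte first: 90 B3 F5 45 96 EA 4D 4F → 0x90B3F54596EA4D4F.
Top bit is set, so as a signed 64-bit value this is 0x90B3F54596EA4D4F − 2^64 = -8019796832183235249.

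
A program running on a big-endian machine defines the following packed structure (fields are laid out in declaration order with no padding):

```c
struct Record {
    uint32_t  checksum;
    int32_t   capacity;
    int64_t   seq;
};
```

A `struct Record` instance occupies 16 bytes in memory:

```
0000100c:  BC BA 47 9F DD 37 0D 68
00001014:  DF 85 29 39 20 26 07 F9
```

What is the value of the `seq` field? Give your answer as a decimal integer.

-2340419106019866631

`seq` follows `checksum` (4 B), `capacity` (4 B), so it starts at offset 4 + 4 = 8 and occupies 8 bytes.
Bytes at offsets 8..15: DF 85 29 39 20 26 07 F9.
Big-endian stores the most-significant byte at the lowest address.
The bytes are already most-significant first: 0xDF852939202607F9.
Top bit is set, so as a signed 64-bit value this is 0xDF852939202607F9 − 2^64 = -2340419106019866631.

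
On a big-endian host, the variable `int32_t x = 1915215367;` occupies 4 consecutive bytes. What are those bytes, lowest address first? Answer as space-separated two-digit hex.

72 27 DE 07

1915215367 in hexadecimal, padded to 32 bits, is 0x7227DE07.
Split into bytes (most-significant first): 72 27 DE 07.
Big-endian: lowest address holds the most-significant byte.
So the memory order matches the most-significant-first order: 72 27 DE 07.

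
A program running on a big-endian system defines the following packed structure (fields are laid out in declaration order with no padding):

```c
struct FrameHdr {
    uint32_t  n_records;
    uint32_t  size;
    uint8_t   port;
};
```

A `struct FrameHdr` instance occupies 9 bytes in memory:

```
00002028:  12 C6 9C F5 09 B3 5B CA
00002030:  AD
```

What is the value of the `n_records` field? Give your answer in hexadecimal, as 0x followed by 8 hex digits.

`n_records` is the first field, at byte offset 0, occupying 4 bytes.
Bytes at offsets 0..3: 12 C6 9C F5.
Big-endian: lowest address holds the most-significant byte.
The bytes are already most-significant first: 0x12C69CF5.

0x12C69CF5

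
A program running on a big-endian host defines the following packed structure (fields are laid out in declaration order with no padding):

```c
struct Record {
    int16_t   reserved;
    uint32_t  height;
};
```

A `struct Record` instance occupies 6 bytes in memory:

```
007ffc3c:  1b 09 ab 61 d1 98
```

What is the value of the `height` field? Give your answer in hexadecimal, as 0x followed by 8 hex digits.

0xAB61D198

`height` follows `reserved` (2 bytes), so it starts at byte offset 2 and occupies 4 bytes.
Bytes at offsets 2..5: AB 61 D1 98.
Big-endian: lowest address holds the most-significant byte.
The bytes are already most-significant first: 0xAB61D198.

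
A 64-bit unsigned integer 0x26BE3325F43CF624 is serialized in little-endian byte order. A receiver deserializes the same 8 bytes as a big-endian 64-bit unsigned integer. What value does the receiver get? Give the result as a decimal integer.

Stored little-endian, the bytes at ascending addresses are 24 F6 3C F4 25 33 BE 26.
Read back as big-endian, the last byte is least significant, giving 0x24F63CF42533BE26.
0x24F63CF42533BE26 = 2663383248930061862.

2663383248930061862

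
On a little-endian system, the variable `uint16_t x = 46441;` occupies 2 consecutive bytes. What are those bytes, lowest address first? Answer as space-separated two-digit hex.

69 B5

46441 in hexadecimal, padded to 16 bits, is 0xB569.
Split into bytes (most-significant first): B5 69.
In little-endian order the low byte comes first in memory.
So at ascending addresses the bytes are 69 B5.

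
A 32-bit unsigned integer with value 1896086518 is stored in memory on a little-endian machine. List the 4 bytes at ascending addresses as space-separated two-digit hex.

1896086518 in hexadecimal, padded to 32 bits, is 0x7103FBF6.
Split into bytes (most-significant first): 71 03 FB F6.
In little-endian order the low byte comes first in memory.
So at ascending addresses the bytes are F6 FB 03 71.

F6 FB 03 71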